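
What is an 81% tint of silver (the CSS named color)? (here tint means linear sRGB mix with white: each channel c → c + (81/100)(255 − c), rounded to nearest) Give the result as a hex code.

CSS silver is rgb(192, 192, 192).
Per channel, c → c + 0.81(255 − c):
  R: 192 + 0.81×(255−192) = 192 + 51.03 = 243.03 → 243
  G: 192 + 0.81×(255−192) = 192 + 51.03 = 243.03 → 243
  B: 192 + 0.81×(255−192) = 192 + 51.03 = 243.03 → 243
rgb(243, 243, 243) = #F3F3F3.

#F3F3F3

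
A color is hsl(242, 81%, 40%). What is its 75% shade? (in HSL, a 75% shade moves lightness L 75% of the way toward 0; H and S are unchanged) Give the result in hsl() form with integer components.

hsl(242, 81%, 10%)

L moves 75% from 40 toward 0: 40 − 30 = 10 → 10.
H and S are unchanged.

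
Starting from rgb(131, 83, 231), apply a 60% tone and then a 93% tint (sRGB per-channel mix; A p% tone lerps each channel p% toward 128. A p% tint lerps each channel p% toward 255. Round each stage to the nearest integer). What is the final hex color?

#f6f5f9

A 60% tone moves each channel 60% toward 128:
  R: 131 − 1.8 = 129.2 → 129
  G: 83 + 0.6×(128−83) = 83 + 27 = 110 → 110
  B: 231 + 0.6×(128−231) = 231 − 61.8 = 169.2 → 169
After the tone: rgb(129, 110, 169) = #816ea9.
Lerp each channel 93% toward 255:
  R: 129 + 0.93×(255−129) = 129 + 117.18 = 246.18 → 246
  G: 110 + 0.93×(255−110) = 110 + 134.85 = 244.85 → 245
  B: 169 + 79.98 = 248.98 → 249
rgb(246, 245, 249) = #f6f5f9.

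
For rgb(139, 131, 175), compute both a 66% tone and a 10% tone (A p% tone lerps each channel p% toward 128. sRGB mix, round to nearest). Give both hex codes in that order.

66% tone:
  R: 139 + 0.66×(128−139) = 139 − 7.26 = 131.74 → 132
  G: 131 − 1.98 = 129.02 → 129
  B: 175 + 0.66×(128−175) = 175 − 31.02 = 143.98 → 144
  → #848190
10% tone:
  R: 139 − 1.1 = 137.9 → 138
  G: 131 − 0.3 = 130.7 → 131
  B: 175 + 0.1×(128−175) = 175 − 4.7 = 170.3 → 170
  → #8A83AA

#848190, #8A83AA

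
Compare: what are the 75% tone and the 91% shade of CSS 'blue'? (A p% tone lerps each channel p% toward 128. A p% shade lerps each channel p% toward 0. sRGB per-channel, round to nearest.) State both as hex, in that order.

CSS blue is rgb(0, 0, 255).
75% tone:
  R: 0 + 0.75×(128−0) = 0 + 96 = 96 → 96
  G: 0 + 0.75×(128−0) = 0 + 96 = 96 → 96
  B: 255 + 0.75×(128−255) = 255 − 95.25 = 159.75 → 160
  → #6060A0
91% shade:
  R: 0 + 0 = 0 → 0
  G: 0 + 0.91×(0−0) = 0 + 0 = 0 → 0
  B: 255 + 0.91×(0−255) = 255 − 232.05 = 22.95 → 23
  → #000017

#6060A0, #000017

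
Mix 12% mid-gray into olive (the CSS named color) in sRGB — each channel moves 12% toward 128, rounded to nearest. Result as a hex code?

CSS olive is rgb(128, 128, 0).
A 12% tone moves each channel 12% toward 128:
  R: 128 + 0 = 128 → 128
  G: 128 + 0.12×(128−128) = 128 + 0 = 128 → 128
  B: 0 + 15.36 = 15.36 → 15
rgb(128, 128, 15) = #80800F.

#80800F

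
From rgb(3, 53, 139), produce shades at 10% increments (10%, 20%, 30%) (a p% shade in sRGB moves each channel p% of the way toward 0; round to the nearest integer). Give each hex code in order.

10%: (3→3, 53 − 5.3 = 47.7→48, 139 − 13.9 = 125.1→125) → #03307D
20%: (3 − 0.6 = 2.4→2, 53 − 10.6 = 42.4→42, 139 − 27.8 = 111.2→111) → #022A6F
30%: (3 − 0.9 = 2.1→2, 53 − 15.9 = 37.1→37, 139 − 41.7 = 97.3→97) → #022561

#03307D, #022A6F, #022561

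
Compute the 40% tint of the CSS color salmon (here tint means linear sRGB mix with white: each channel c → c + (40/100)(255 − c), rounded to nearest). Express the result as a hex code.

CSS salmon is rgb(250, 128, 114).
Per channel, c → c + 0.4(255 − c):
  R: 250 + 0.4×(255−250) = 250 + 2 = 252 → 252
  G: 128 + 50.8 = 178.8 → 179
  B: 114 + 56.4 = 170.4 → 170
rgb(252, 179, 170) = #fcb3aa.

#fcb3aa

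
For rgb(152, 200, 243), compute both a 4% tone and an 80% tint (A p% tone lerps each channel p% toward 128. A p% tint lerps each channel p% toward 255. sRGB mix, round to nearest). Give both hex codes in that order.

#97c5ee, #eaf4fd

4% tone:
  R: 152 + 0.04×(128−152) = 152 − 0.96 = 151.04 → 151
  G: 200 − 2.88 = 197.12 → 197
  B: 243 + 0.04×(128−243) = 243 − 4.6 = 238.4 → 238
  → #97c5ee
80% tint:
  R: 152 + 0.8×(255−152) = 152 + 82.4 = 234.4 → 234
  G: 200 + 0.8×(255−200) = 200 + 44 = 244 → 244
  B: 243 + 0.8×(255−243) = 243 + 9.6 = 252.6 → 253
  → #eaf4fd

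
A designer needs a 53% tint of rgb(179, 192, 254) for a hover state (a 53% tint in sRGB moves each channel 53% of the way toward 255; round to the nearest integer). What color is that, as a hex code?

A 53% tint moves each channel 53% toward 255:
  R: 179 + 40.28 = 219.28 → 219
  G: 192 + 0.53×(255−192) = 192 + 33.39 = 225.39 → 225
  B: 254 + 0.53×(255−254) = 254 + 0.53 = 254.53 → 255
rgb(219, 225, 255) = #dbe1ff.

#dbe1ff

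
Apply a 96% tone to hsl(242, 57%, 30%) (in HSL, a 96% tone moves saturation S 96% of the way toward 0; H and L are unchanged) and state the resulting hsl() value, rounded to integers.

S moves 96% from 57 toward 0: 57 − 54.72 = 2.28 → 2.
H and L are unchanged.

hsl(242, 2%, 30%)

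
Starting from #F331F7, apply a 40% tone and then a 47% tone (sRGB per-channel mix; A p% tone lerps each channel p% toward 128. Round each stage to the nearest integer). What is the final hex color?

#F331F7 is rgb(243, 49, 247).
Per channel, c → c + 0.4(128 − c):
  R: 243 − 46 = 197 → 197
  G: 49 + 0.4×(128−49) = 49 + 31.6 = 80.6 → 81
  B: 247 − 47.6 = 199.4 → 199
After the tone: rgb(197, 81, 199) = #C551C7.
A 47% tone moves each channel 47% toward 128:
  R: 197 + 0.47×(128−197) = 197 − 32.43 = 164.57 → 165
  G: 81 + 22.09 = 103.09 → 103
  B: 199 + 0.47×(128−199) = 199 − 33.37 = 165.63 → 166
rgb(165, 103, 166) = #A567A6.

#A567A6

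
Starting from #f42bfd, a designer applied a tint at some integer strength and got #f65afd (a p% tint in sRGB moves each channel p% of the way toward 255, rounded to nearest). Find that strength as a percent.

#f42bfd is rgb(244, 43, 253); #f65afd is rgb(246, 90, 253).
On the G channel (widest range): 90 ≈ 43 + (p/100)(255 − 43), so p ≈ 100×(90 − 43)/(255 − 43) = 4700/212 = 22.17.
p = 22 reproduces all three channels after rounding.

22%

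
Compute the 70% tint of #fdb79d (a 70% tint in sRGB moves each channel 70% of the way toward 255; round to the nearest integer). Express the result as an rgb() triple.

#fdb79d is rgb(253, 183, 157).
A 70% tint moves each channel 70% toward 255:
  R: 253 + 0.7×(255−253) = 253 + 1.4 = 254.4 → 254
  G: 183 + 50.4 = 233.4 → 233
  B: 157 + 0.7×(255−157) = 157 + 68.6 = 225.6 → 226

rgb(254, 233, 226)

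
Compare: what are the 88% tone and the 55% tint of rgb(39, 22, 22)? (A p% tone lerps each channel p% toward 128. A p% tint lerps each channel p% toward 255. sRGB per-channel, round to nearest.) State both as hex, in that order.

#757373, #9E9696

88% tone:
  R: 39 + 78.32 = 117.32 → 117
  G: 22 + 0.88×(128−22) = 22 + 93.28 = 115.28 → 115
  B: 22 + 0.88×(128−22) = 22 + 93.28 = 115.28 → 115
  → #757373
55% tint:
  R: 39 + 118.8 = 157.8 → 158
  G: 22 + 128.15 = 150.15 → 150
  B: 22 + 0.55×(255−22) = 22 + 128.15 = 150.15 → 150
  → #9E9696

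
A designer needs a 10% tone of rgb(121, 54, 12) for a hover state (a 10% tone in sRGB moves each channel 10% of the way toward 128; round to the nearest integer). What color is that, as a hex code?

#7A3D18

Lerp each channel 10% toward 128:
  R: 121 + 0.7 = 121.7 → 122
  G: 54 + 0.1×(128−54) = 54 + 7.4 = 61.4 → 61
  B: 12 + 0.1×(128−12) = 12 + 11.6 = 23.6 → 24
rgb(122, 61, 24) = #7A3D18.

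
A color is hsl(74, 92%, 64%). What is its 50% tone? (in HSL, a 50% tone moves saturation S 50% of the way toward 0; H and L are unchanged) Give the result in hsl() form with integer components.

S moves 50% from 92 toward 0: 92 − 46 = 46 → 46.
H and L are unchanged.

hsl(74, 46%, 64%)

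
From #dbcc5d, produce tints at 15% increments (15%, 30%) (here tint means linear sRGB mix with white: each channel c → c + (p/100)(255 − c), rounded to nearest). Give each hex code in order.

#dbcc5d is rgb(219, 204, 93).
15%: (219 + 5.4 = 224.4→224, 204 + 7.65 = 211.65→212, 93 + 24.3 = 117.3→117) → #e0d475
30%: (219 + 10.8 = 229.8→230, 204 + 15.3 = 219.3→219, 93 + 48.6 = 141.6→142) → #e6db8e

#e0d475, #e6db8e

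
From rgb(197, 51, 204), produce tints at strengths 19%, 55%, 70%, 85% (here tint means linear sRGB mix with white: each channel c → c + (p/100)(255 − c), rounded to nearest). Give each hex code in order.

#D05AD6, #E5A3E8, #EEC2F0, #F6E0F7

19%: (197 + 11.02 = 208.02→208, 51 + 38.76 = 89.76→90, 204 + 9.69 = 213.69→214) → #D05AD6
55%: (197 + 31.9 = 228.9→229, 51 + 112.2 = 163.2→163, 204 + 28.05 = 232.05→232) → #E5A3E8
70%: (197 + 40.6 = 237.6→238, 51 + 142.8 = 193.8→194, 204 + 35.7 = 239.7→240) → #EEC2F0
85%: (197 + 49.3 = 246.3→246, 51 + 173.4 = 224.4→224, 204 + 43.35 = 247.35→247) → #F6E0F7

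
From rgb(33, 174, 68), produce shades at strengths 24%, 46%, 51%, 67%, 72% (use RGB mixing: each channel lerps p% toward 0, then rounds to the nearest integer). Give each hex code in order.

#198434, #125E25, #105521, #0B3916, #093113

24%: (33 − 7.92 = 25.08→25, 174 − 41.76 = 132.24→132, 68 − 16.32 = 51.68→52) → #198434
46%: (33 − 15.18 = 17.82→18, 174 − 80.04 = 93.96→94, 68 − 31.28 = 36.72→37) → #125E25
51%: (33 − 16.83 = 16.17→16, 174 − 88.74 = 85.26→85, 68 − 34.68 = 33.32→33) → #105521
67%: (33 − 22.11 = 10.89→11, 174 − 116.58 = 57.42→57, 68 − 45.56 = 22.44→22) → #0B3916
72%: (33 − 23.76 = 9.24→9, 174 − 125.28 = 48.72→49, 68 − 48.96 = 19.04→19) → #093113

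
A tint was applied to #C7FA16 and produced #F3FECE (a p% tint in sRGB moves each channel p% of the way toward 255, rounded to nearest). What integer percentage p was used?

79%

#C7FA16 is rgb(199, 250, 22); #F3FECE is rgb(243, 254, 206).
On the B channel (widest range): 206 ≈ 22 + (p/100)(255 − 22), so p ≈ 100×(206 − 22)/(255 − 22) = 18400/233 = 78.97.
p = 79 reproduces all three channels after rounding.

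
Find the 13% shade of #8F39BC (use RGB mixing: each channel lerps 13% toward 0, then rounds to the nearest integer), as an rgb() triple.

#8F39BC is rgb(143, 57, 188).
Lerp each channel 13% toward 0:
  R: 143 + 0.13×(0−143) = 143 − 18.59 = 124.41 → 124
  G: 57 − 7.41 = 49.59 → 50
  B: 188 + 0.13×(0−188) = 188 − 24.44 = 163.56 → 164

rgb(124, 50, 164)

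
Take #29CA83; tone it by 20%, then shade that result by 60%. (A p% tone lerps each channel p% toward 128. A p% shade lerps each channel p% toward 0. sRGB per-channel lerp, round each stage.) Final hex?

#174B34

#29CA83 is rgb(41, 202, 131).
Lerp each channel 20% toward 128:
  R: 41 + 0.2×(128−41) = 41 + 17.4 = 58.4 → 58
  G: 202 + 0.2×(128−202) = 202 − 14.8 = 187.2 → 187
  B: 131 + 0.2×(128−131) = 131 − 0.6 = 130.4 → 130
After the tone: rgb(58, 187, 130) = #3ABB82.
A 60% shade moves each channel 60% toward 0:
  R: 58 + 0.6×(0−58) = 58 − 34.8 = 23.2 → 23
  G: 187 − 112.2 = 74.8 → 75
  B: 130 + 0.6×(0−130) = 130 − 78 = 52 → 52
rgb(23, 75, 52) = #174B34.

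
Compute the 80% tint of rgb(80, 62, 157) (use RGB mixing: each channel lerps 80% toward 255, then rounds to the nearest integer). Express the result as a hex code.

#DCD8EB

An 80% tint moves each channel 80% toward 255:
  R: 80 + 0.8×(255−80) = 80 + 140 = 220 → 220
  G: 62 + 154.4 = 216.4 → 216
  B: 157 + 78.4 = 235.4 → 235
rgb(220, 216, 235) = #DCD8EB.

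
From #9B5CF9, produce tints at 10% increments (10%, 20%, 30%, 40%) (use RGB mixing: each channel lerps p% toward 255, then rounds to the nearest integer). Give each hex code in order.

#A56CFA, #AF7DFA, #B98DFB, #C39DFB

#9B5CF9 is rgb(155, 92, 249).
10%: (155 + 10 = 165→165, 92 + 16.3 = 108.3→108, 249 + 0.6 = 249.6→250) → #A56CFA
20%: (155 + 20 = 175→175, 92 + 32.6 = 124.6→125, 249 + 1.2 = 250.2→250) → #AF7DFA
30%: (155 + 30 = 185→185, 92 + 48.9 = 140.9→141, 249 + 1.8 = 250.8→251) → #B98DFB
40%: (155 + 40 = 195→195, 92 + 65.2 = 157.2→157, 249 + 2.4 = 251.4→251) → #C39DFB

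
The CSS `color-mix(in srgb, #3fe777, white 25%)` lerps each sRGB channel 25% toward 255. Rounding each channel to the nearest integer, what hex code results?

#6fed99

#3fe777 is rgb(63, 231, 119).
Lerp each channel 25% toward 255:
  R: 63 + 48 = 111 → 111
  G: 231 + 6 = 237 → 237
  B: 119 + 0.25×(255−119) = 119 + 34 = 153 → 153
rgb(111, 237, 153) = #6fed99.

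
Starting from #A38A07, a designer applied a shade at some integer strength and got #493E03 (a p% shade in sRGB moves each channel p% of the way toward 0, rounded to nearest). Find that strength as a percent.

55%

#A38A07 is rgb(163, 138, 7); #493E03 is rgb(73, 62, 3).
On the R channel (widest range): 73 ≈ 163 + (p/100)(0 − 163), so p ≈ 100×(73 − 163)/(0 − 163) = -9000/-163 = 55.21.
p = 55 reproduces all three channels after rounding.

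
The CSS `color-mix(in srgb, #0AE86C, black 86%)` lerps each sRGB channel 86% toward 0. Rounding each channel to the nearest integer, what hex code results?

#01200F

#0AE86C is rgb(10, 232, 108).
An 86% shade moves each channel 86% toward 0:
  R: 10 + 0.86×(0−10) = 10 − 8.6 = 1.4 → 1
  G: 232 − 199.52 = 32.48 → 32
  B: 108 + 0.86×(0−108) = 108 − 92.88 = 15.12 → 15
rgb(1, 32, 15) = #01200F.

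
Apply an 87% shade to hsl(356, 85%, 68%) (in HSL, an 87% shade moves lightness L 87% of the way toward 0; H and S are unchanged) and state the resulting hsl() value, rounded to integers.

hsl(356, 85%, 9%)

L moves 87% from 68 toward 0: 68 − 59.16 = 8.84 → 9.
H and S are unchanged.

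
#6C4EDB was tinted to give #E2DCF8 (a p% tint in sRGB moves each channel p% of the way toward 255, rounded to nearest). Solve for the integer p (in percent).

#6C4EDB is rgb(108, 78, 219); #E2DCF8 is rgb(226, 220, 248).
On the G channel (widest range): 220 ≈ 78 + (p/100)(255 − 78), so p ≈ 100×(220 − 78)/(255 − 78) = 14200/177 = 80.23.
p = 80 reproduces all three channels after rounding.

80%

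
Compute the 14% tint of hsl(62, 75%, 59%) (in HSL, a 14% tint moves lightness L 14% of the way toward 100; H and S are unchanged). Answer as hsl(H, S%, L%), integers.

L moves 14% from 59 toward 100: 59 + 5.74 = 64.74 → 65.
H and S are unchanged.

hsl(62, 75%, 65%)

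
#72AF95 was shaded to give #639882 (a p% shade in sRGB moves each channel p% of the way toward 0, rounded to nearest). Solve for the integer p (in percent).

13%

#72AF95 is rgb(114, 175, 149); #639882 is rgb(99, 152, 130).
On the G channel (widest range): 152 ≈ 175 + (p/100)(0 − 175), so p ≈ 100×(152 − 175)/(0 − 175) = -2300/-175 = 13.14.
p = 13 reproduces all three channels after rounding.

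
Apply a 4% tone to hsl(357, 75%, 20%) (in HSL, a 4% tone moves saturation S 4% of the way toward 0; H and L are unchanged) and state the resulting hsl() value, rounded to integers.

hsl(357, 72%, 20%)

S moves 4% from 75 toward 0: 75 − 3 = 72 → 72.
H and L are unchanged.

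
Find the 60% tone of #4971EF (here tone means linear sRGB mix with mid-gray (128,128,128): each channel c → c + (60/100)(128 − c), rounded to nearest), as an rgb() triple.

#4971EF is rgb(73, 113, 239).
A 60% tone moves each channel 60% toward 128:
  R: 73 + 0.6×(128−73) = 73 + 33 = 106 → 106
  G: 113 + 0.6×(128−113) = 113 + 9 = 122 → 122
  B: 239 − 66.6 = 172.4 → 172

rgb(106, 122, 172)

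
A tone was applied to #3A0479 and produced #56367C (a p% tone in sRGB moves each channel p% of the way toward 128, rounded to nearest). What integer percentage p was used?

#3A0479 is rgb(58, 4, 121); #56367C is rgb(86, 54, 124).
On the G channel (widest range): 54 ≈ 4 + (p/100)(128 − 4), so p ≈ 100×(54 − 4)/(128 − 4) = 5000/124 = 40.32.
p = 40 reproduces all three channels after rounding.

40%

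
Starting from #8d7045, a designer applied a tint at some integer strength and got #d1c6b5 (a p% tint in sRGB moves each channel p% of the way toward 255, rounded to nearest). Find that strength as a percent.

#8d7045 is rgb(141, 112, 69); #d1c6b5 is rgb(209, 198, 181).
On the B channel (widest range): 181 ≈ 69 + (p/100)(255 − 69), so p ≈ 100×(181 − 69)/(255 − 69) = 11200/186 = 60.22.
p = 60 reproduces all three channels after rounding.

60%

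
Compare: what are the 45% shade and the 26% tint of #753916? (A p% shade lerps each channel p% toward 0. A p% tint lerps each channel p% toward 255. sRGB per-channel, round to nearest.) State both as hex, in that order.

#401f0c, #996c53

#753916 is rgb(117, 57, 22).
45% shade:
  R: 117 + 0.45×(0−117) = 117 − 52.65 = 64.35 → 64
  G: 57 + 0.45×(0−57) = 57 − 25.65 = 31.35 → 31
  B: 22 + 0.45×(0−22) = 22 − 9.9 = 12.1 → 12
  → #401f0c
26% tint:
  R: 117 + 0.26×(255−117) = 117 + 35.88 = 152.88 → 153
  G: 57 + 0.26×(255−57) = 57 + 51.48 = 108.48 → 108
  B: 22 + 0.26×(255−22) = 22 + 60.58 = 82.58 → 83
  → #996c53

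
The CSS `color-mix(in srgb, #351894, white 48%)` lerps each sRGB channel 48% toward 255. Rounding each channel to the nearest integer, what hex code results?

#9687C7

#351894 is rgb(53, 24, 148).
A 48% tint moves each channel 48% toward 255:
  R: 53 + 96.96 = 149.96 → 150
  G: 24 + 110.88 = 134.88 → 135
  B: 148 + 0.48×(255−148) = 148 + 51.36 = 199.36 → 199
rgb(150, 135, 199) = #9687C7.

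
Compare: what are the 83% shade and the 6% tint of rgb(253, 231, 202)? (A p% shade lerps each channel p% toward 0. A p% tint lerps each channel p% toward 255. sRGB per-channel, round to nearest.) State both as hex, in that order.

83% shade:
  R: 253 − 209.99 = 43.01 → 43
  G: 231 − 191.73 = 39.27 → 39
  B: 202 − 167.66 = 34.34 → 34
  → #2b2722
6% tint:
  R: 253 + 0.12 = 253.12 → 253
  G: 231 + 0.06×(255−231) = 231 + 1.44 = 232.44 → 232
  B: 202 + 0.06×(255−202) = 202 + 3.18 = 205.18 → 205
  → #fde8cd

#2b2722, #fde8cd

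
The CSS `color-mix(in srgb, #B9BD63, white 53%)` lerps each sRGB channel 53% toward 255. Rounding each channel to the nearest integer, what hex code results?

#B9BD63 is rgb(185, 189, 99).
Lerp each channel 53% toward 255:
  R: 185 + 0.53×(255−185) = 185 + 37.1 = 222.1 → 222
  G: 189 + 0.53×(255−189) = 189 + 34.98 = 223.98 → 224
  B: 99 + 82.68 = 181.68 → 182
rgb(222, 224, 182) = #DEE0B6.

#DEE0B6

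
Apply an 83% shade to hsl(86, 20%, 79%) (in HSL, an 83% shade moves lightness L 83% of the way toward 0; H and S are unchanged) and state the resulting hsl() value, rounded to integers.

L moves 83% from 79 toward 0: 79 − 65.57 = 13.43 → 13.
H and S are unchanged.

hsl(86, 20%, 13%)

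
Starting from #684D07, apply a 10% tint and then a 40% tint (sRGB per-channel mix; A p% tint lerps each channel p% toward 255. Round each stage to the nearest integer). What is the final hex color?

#AD9F79

#684D07 is rgb(104, 77, 7).
A 10% tint moves each channel 10% toward 255:
  R: 104 + 0.1×(255−104) = 104 + 15.1 = 119.1 → 119
  G: 77 + 0.1×(255−77) = 77 + 17.8 = 94.8 → 95
  B: 7 + 0.1×(255−7) = 7 + 24.8 = 31.8 → 32
After the tint: rgb(119, 95, 32) = #775F20.
Lerp each channel 40% toward 255:
  R: 119 + 0.4×(255−119) = 119 + 54.4 = 173.4 → 173
  G: 95 + 0.4×(255−95) = 95 + 64 = 159 → 159
  B: 32 + 89.2 = 121.2 → 121
rgb(173, 159, 121) = #AD9F79.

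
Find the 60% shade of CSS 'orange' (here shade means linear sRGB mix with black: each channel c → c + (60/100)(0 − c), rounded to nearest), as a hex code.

#664200

CSS orange is rgb(255, 165, 0).
Lerp each channel 60% toward 0:
  R: 255 + 0.6×(0−255) = 255 − 153 = 102 → 102
  G: 165 + 0.6×(0−165) = 165 − 99 = 66 → 66
  B: 0 + 0.6×(0−0) = 0 + 0 = 0 → 0
rgb(102, 66, 0) = #664200.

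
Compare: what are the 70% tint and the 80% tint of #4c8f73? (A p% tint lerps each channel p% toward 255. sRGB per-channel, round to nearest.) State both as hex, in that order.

#c9ddd5, #dbe9e3

#4c8f73 is rgb(76, 143, 115).
70% tint:
  R: 76 + 125.3 = 201.3 → 201
  G: 143 + 78.4 = 221.4 → 221
  B: 115 + 98 = 213 → 213
  → #c9ddd5
80% tint:
  R: 76 + 0.8×(255−76) = 76 + 143.2 = 219.2 → 219
  G: 143 + 89.6 = 232.6 → 233
  B: 115 + 112 = 227 → 227
  → #dbe9e3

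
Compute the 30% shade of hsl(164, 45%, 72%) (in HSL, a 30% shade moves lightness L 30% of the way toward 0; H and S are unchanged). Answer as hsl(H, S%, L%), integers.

hsl(164, 45%, 50%)

L moves 30% from 72 toward 0: 72 − 21.6 = 50.4 → 50.
H and S are unchanged.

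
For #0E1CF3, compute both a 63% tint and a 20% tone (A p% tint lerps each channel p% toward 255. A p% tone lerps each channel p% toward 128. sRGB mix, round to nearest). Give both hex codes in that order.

#A6ABFB, #2530DC

#0E1CF3 is rgb(14, 28, 243).
63% tint:
  R: 14 + 0.63×(255−14) = 14 + 151.83 = 165.83 → 166
  G: 28 + 143.01 = 171.01 → 171
  B: 243 + 7.56 = 250.56 → 251
  → #A6ABFB
20% tone:
  R: 14 + 0.2×(128−14) = 14 + 22.8 = 36.8 → 37
  G: 28 + 0.2×(128−28) = 28 + 20 = 48 → 48
  B: 243 + 0.2×(128−243) = 243 − 23 = 220 → 220
  → #2530DC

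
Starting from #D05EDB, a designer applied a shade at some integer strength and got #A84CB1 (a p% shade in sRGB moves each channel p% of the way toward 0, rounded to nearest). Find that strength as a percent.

#D05EDB is rgb(208, 94, 219); #A84CB1 is rgb(168, 76, 177).
On the B channel (widest range): 177 ≈ 219 + (p/100)(0 − 219), so p ≈ 100×(177 − 219)/(0 − 219) = -4200/-219 = 19.18.
p = 19 reproduces all three channels after rounding.

19%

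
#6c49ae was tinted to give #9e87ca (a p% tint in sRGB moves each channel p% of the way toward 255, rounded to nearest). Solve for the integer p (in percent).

#6c49ae is rgb(108, 73, 174); #9e87ca is rgb(158, 135, 202).
On the G channel (widest range): 135 ≈ 73 + (p/100)(255 − 73), so p ≈ 100×(135 − 73)/(255 − 73) = 6200/182 = 34.07.
p = 34 reproduces all three channels after rounding.

34%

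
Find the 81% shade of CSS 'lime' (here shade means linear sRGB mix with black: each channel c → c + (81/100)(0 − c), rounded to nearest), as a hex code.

CSS lime is rgb(0, 255, 0).
An 81% shade moves each channel 81% toward 0:
  R: 0 + 0.81×(0−0) = 0 + 0 = 0 → 0
  G: 255 − 206.55 = 48.45 → 48
  B: 0 + 0 = 0 → 0
rgb(0, 48, 0) = #003000.

#003000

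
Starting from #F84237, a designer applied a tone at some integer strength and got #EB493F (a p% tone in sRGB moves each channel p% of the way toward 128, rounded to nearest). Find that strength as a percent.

11%

#F84237 is rgb(248, 66, 55); #EB493F is rgb(235, 73, 63).
On the R channel (widest range): 235 ≈ 248 + (p/100)(128 − 248), so p ≈ 100×(235 − 248)/(128 − 248) = -1300/-120 = 10.83.
p = 11 reproduces all three channels after rounding.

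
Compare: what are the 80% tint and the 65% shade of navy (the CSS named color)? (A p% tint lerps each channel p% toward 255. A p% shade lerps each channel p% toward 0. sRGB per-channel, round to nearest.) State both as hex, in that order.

#cccce6, #00002d

CSS navy is rgb(0, 0, 128).
80% tint:
  R: 0 + 204 = 204 → 204
  G: 0 + 0.8×(255−0) = 0 + 204 = 204 → 204
  B: 128 + 101.6 = 229.6 → 230
  → #cccce6
65% shade:
  R: 0 + 0.65×(0−0) = 0 + 0 = 0 → 0
  G: 0 + 0 = 0 → 0
  B: 128 − 83.2 = 44.8 → 45
  → #00002d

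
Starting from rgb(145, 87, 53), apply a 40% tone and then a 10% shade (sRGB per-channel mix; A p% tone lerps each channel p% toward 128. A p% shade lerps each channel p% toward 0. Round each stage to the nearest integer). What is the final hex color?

#7C5D4B

Per channel, c → c + 0.4(128 − c):
  R: 145 + 0.4×(128−145) = 145 − 6.8 = 138.2 → 138
  G: 87 + 16.4 = 103.4 → 103
  B: 53 + 0.4×(128−53) = 53 + 30 = 83 → 83
After the tone: rgb(138, 103, 83) = #8A6753.
Per channel, c → c + 0.1(0 − c):
  R: 138 − 13.8 = 124.2 → 124
  G: 103 − 10.3 = 92.7 → 93
  B: 83 + 0.1×(0−83) = 83 − 8.3 = 74.7 → 75
rgb(124, 93, 75) = #7C5D4B.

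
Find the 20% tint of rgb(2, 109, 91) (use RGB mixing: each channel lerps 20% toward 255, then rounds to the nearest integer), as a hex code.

Per channel, c → c + 0.2(255 − c):
  R: 2 + 50.6 = 52.6 → 53
  G: 109 + 29.2 = 138.2 → 138
  B: 91 + 0.2×(255−91) = 91 + 32.8 = 123.8 → 124
rgb(53, 138, 124) = #358A7C.

#358A7C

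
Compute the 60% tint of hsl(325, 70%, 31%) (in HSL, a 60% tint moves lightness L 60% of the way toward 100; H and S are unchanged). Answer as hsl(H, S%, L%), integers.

L moves 60% from 31 toward 100: 31 + 41.4 = 72.4 → 72.
H and S are unchanged.

hsl(325, 70%, 72%)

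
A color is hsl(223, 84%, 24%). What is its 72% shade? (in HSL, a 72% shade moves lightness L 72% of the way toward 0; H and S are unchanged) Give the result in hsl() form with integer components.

hsl(223, 84%, 7%)

L moves 72% from 24 toward 0: 24 − 17.28 = 6.72 → 7.
H and S are unchanged.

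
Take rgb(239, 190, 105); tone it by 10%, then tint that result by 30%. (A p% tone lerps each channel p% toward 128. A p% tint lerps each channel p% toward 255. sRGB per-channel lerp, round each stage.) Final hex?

#ECCD97

Per channel, c → c + 0.1(128 − c):
  R: 239 + 0.1×(128−239) = 239 − 11.1 = 227.9 → 228
  G: 190 + 0.1×(128−190) = 190 − 6.2 = 183.8 → 184
  B: 105 + 2.3 = 107.3 → 107
After the tone: rgb(228, 184, 107) = #E4B86B.
Lerp each channel 30% toward 255:
  R: 228 + 8.1 = 236.1 → 236
  G: 184 + 0.3×(255−184) = 184 + 21.3 = 205.3 → 205
  B: 107 + 0.3×(255−107) = 107 + 44.4 = 151.4 → 151
rgb(236, 205, 151) = #ECCD97.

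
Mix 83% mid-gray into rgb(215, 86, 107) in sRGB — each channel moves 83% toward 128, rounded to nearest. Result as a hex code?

An 83% tone moves each channel 83% toward 128:
  R: 215 + 0.83×(128−215) = 215 − 72.21 = 142.79 → 143
  G: 86 + 34.86 = 120.86 → 121
  B: 107 + 0.83×(128−107) = 107 + 17.43 = 124.43 → 124
rgb(143, 121, 124) = #8f797c.

#8f797c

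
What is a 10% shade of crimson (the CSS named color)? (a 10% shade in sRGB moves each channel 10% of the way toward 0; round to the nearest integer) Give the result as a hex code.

#C61236

CSS crimson is rgb(220, 20, 60).
Per channel, c → c + 0.1(0 − c):
  R: 220 − 22 = 198 → 198
  G: 20 + 0.1×(0−20) = 20 − 2 = 18 → 18
  B: 60 − 6 = 54 → 54
rgb(198, 18, 54) = #C61236.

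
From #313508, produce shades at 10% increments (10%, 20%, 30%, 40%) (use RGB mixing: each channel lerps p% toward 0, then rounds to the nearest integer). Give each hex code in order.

#2c3007, #272a06, #222506, #1d2005

#313508 is rgb(49, 53, 8).
10%: (49 − 4.9 = 44.1→44, 53 − 5.3 = 47.7→48, 8 − 0.8 = 7.2→7) → #2c3007
20%: (49 − 9.8 = 39.2→39, 53 − 10.6 = 42.4→42, 8 − 1.6 = 6.4→6) → #272a06
30%: (49 − 14.7 = 34.3→34, 53 − 15.9 = 37.1→37, 8 − 2.4 = 5.6→6) → #222506
40%: (49 − 19.6 = 29.4→29, 53 − 21.2 = 31.8→32, 8 − 3.2 = 4.8→5) → #1d2005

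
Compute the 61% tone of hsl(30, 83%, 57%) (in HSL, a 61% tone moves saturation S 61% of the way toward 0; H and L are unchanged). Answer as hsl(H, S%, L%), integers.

S moves 61% from 83 toward 0: 83 − 50.63 = 32.37 → 32.
H and L are unchanged.

hsl(30, 32%, 57%)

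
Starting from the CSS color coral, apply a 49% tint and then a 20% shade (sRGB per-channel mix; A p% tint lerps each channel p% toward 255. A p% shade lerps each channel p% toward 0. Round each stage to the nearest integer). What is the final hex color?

#cc9885

CSS coral is rgb(255, 127, 80).
Lerp each channel 49% toward 255:
  R: 255 + 0 = 255 → 255
  G: 127 + 0.49×(255−127) = 127 + 62.72 = 189.72 → 190
  B: 80 + 85.75 = 165.75 → 166
After the tint: rgb(255, 190, 166) = #ffbea6.
A 20% shade moves each channel 20% toward 0:
  R: 255 − 51 = 204 → 204
  G: 190 + 0.2×(0−190) = 190 − 38 = 152 → 152
  B: 166 + 0.2×(0−166) = 166 − 33.2 = 132.8 → 133
rgb(204, 152, 133) = #cc9885.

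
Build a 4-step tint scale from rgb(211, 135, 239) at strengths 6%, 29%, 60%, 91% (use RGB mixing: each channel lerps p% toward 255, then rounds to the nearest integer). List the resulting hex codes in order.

6%: (211 + 2.64 = 213.64→214, 135 + 7.2 = 142.2→142, 239 + 0.96 = 239.96→240) → #D68EF0
29%: (211 + 12.76 = 223.76→224, 135 + 34.8 = 169.8→170, 239 + 4.64 = 243.64→244) → #E0AAF4
60%: (211 + 26.4 = 237.4→237, 135 + 72 = 207→207, 239 + 9.6 = 248.6→249) → #EDCFF9
91%: (211 + 40.04 = 251.04→251, 135 + 109.2 = 244.2→244, 239 + 14.56 = 253.56→254) → #FBF4FE

#D68EF0, #E0AAF4, #EDCFF9, #FBF4FE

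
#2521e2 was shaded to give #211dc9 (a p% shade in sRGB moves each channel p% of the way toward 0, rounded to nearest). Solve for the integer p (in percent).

11%

#2521e2 is rgb(37, 33, 226); #211dc9 is rgb(33, 29, 201).
On the B channel (widest range): 201 ≈ 226 + (p/100)(0 − 226), so p ≈ 100×(201 − 226)/(0 − 226) = -2500/-226 = 11.06.
p = 11 reproduces all three channels after rounding.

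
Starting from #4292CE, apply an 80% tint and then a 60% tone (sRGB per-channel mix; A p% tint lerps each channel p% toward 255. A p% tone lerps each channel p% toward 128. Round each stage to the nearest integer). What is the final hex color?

#4292CE is rgb(66, 146, 206).
An 80% tint moves each channel 80% toward 255:
  R: 66 + 0.8×(255−66) = 66 + 151.2 = 217.2 → 217
  G: 146 + 0.8×(255−146) = 146 + 87.2 = 233.2 → 233
  B: 206 + 39.2 = 245.2 → 245
After the tint: rgb(217, 233, 245) = #D9E9F5.
Lerp each channel 60% toward 128:
  R: 217 + 0.6×(128−217) = 217 − 53.4 = 163.6 → 164
  G: 233 + 0.6×(128−233) = 233 − 63 = 170 → 170
  B: 245 − 70.2 = 174.8 → 175
rgb(164, 170, 175) = #A4AAAF.

#A4AAAF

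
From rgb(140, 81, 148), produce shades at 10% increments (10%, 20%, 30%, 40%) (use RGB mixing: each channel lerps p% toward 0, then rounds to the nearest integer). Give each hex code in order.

#7E4985, #704176, #623968, #543159

10%: (140 − 14 = 126→126, 81 − 8.1 = 72.9→73, 148 − 14.8 = 133.2→133) → #7E4985
20%: (140 − 28 = 112→112, 81 − 16.2 = 64.8→65, 148 − 29.6 = 118.4→118) → #704176
30%: (140 − 42 = 98→98, 81 − 24.3 = 56.7→57, 148 − 44.4 = 103.6→104) → #623968
40%: (140 − 56 = 84→84, 81 − 32.4 = 48.6→49, 148 − 59.2 = 88.8→89) → #543159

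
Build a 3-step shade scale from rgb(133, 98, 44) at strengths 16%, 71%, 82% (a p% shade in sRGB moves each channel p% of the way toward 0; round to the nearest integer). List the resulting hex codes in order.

16%: (133 − 21.28 = 111.72→112, 98 − 15.68 = 82.32→82, 44 − 7.04 = 36.96→37) → #705225
71%: (133 − 94.43 = 38.57→39, 98 − 69.58 = 28.42→28, 44 − 31.24 = 12.76→13) → #271c0d
82%: (133 − 109.06 = 23.94→24, 98 − 80.36 = 17.64→18, 44 − 36.08 = 7.92→8) → #181208

#705225, #271c0d, #181208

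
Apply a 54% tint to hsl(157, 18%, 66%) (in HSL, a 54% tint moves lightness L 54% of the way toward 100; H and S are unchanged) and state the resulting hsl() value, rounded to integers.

hsl(157, 18%, 84%)

L moves 54% from 66 toward 100: 66 + 18.36 = 84.36 → 84.
H and S are unchanged.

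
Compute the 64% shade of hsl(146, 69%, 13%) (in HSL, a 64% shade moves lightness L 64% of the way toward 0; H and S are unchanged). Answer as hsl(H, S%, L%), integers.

hsl(146, 69%, 5%)

L moves 64% from 13 toward 0: 13 − 8.32 = 4.68 → 5.
H and S are unchanged.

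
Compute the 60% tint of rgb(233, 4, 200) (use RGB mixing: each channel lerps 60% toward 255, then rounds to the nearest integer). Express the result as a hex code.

A 60% tint moves each channel 60% toward 255:
  R: 233 + 0.6×(255−233) = 233 + 13.2 = 246.2 → 246
  G: 4 + 0.6×(255−4) = 4 + 150.6 = 154.6 → 155
  B: 200 + 33 = 233 → 233
rgb(246, 155, 233) = #F69BE9.

#F69BE9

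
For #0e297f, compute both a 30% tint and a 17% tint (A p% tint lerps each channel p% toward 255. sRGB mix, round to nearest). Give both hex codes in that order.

#0e297f is rgb(14, 41, 127).
30% tint:
  R: 14 + 72.3 = 86.3 → 86
  G: 41 + 0.3×(255−41) = 41 + 64.2 = 105.2 → 105
  B: 127 + 0.3×(255−127) = 127 + 38.4 = 165.4 → 165
  → #5669a5
17% tint:
  R: 14 + 40.97 = 54.97 → 55
  G: 41 + 36.38 = 77.38 → 77
  B: 127 + 0.17×(255−127) = 127 + 21.76 = 148.76 → 149
  → #374d95

#5669a5, #374d95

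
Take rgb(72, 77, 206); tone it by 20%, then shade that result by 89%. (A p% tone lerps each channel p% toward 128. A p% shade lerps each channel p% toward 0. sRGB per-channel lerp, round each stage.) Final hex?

A 20% tone moves each channel 20% toward 128:
  R: 72 + 0.2×(128−72) = 72 + 11.2 = 83.2 → 83
  G: 77 + 10.2 = 87.2 → 87
  B: 206 − 15.6 = 190.4 → 190
After the tone: rgb(83, 87, 190) = #5357BE.
An 89% shade moves each channel 89% toward 0:
  R: 83 + 0.89×(0−83) = 83 − 73.87 = 9.13 → 9
  G: 87 + 0.89×(0−87) = 87 − 77.43 = 9.57 → 10
  B: 190 − 169.1 = 20.9 → 21
rgb(9, 10, 21) = #090A15.

#090A15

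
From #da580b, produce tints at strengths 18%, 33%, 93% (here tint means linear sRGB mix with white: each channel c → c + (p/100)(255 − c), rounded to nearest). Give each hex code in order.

#da580b is rgb(218, 88, 11).
18%: (218 + 6.66 = 224.66→225, 88 + 30.06 = 118.06→118, 11 + 43.92 = 54.92→55) → #e17637
33%: (218 + 12.21 = 230.21→230, 88 + 55.11 = 143.11→143, 11 + 80.52 = 91.52→92) → #e68f5c
93%: (218 + 34.41 = 252.41→252, 88 + 155.31 = 243.31→243, 11 + 226.92 = 237.92→238) → #fcf3ee

#e17637, #e68f5c, #fcf3ee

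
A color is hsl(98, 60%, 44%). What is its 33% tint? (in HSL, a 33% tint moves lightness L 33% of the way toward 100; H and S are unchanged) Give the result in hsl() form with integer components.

hsl(98, 60%, 62%)

L moves 33% from 44 toward 100: 44 + 18.48 = 62.48 → 62.
H and S are unchanged.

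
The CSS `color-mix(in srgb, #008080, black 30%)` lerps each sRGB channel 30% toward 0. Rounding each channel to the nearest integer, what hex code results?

#008080 is rgb(0, 128, 128).
Per channel, c → c + 0.3(0 − c):
  R: 0 + 0 = 0 → 0
  G: 128 + 0.3×(0−128) = 128 − 38.4 = 89.6 → 90
  B: 128 − 38.4 = 89.6 → 90
rgb(0, 90, 90) = #005a5a.

#005a5a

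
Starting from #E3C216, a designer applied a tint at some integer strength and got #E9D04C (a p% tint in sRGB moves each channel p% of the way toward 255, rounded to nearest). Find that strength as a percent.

23%

#E3C216 is rgb(227, 194, 22); #E9D04C is rgb(233, 208, 76).
On the B channel (widest range): 76 ≈ 22 + (p/100)(255 − 22), so p ≈ 100×(76 − 22)/(255 − 22) = 5400/233 = 23.18.
p = 23 reproduces all three channels after rounding.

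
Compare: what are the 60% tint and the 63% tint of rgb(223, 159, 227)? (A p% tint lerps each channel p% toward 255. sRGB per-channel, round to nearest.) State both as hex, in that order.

#f2d9f4, #f3dbf5

60% tint:
  R: 223 + 0.6×(255−223) = 223 + 19.2 = 242.2 → 242
  G: 159 + 57.6 = 216.6 → 217
  B: 227 + 16.8 = 243.8 → 244
  → #f2d9f4
63% tint:
  R: 223 + 0.63×(255−223) = 223 + 20.16 = 243.16 → 243
  G: 159 + 0.63×(255−159) = 159 + 60.48 = 219.48 → 219
  B: 227 + 17.64 = 244.64 → 245
  → #f3dbf5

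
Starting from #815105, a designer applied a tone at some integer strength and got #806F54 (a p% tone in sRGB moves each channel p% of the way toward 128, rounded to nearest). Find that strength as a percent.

#815105 is rgb(129, 81, 5); #806F54 is rgb(128, 111, 84).
On the B channel (widest range): 84 ≈ 5 + (p/100)(128 − 5), so p ≈ 100×(84 − 5)/(128 − 5) = 7900/123 = 64.23.
p = 64 reproduces all three channels after rounding.

64%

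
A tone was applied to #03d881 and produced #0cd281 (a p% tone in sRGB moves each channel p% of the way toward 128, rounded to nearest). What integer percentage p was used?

#03d881 is rgb(3, 216, 129); #0cd281 is rgb(12, 210, 129).
On the R channel (widest range): 12 ≈ 3 + (p/100)(128 − 3), so p ≈ 100×(12 − 3)/(128 − 3) = 900/125 = 7.20.
p = 7 reproduces all three channels after rounding.

7%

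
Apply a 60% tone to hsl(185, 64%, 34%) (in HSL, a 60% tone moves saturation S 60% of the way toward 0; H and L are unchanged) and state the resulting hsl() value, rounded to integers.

hsl(185, 26%, 34%)

S moves 60% from 64 toward 0: 64 − 38.4 = 25.6 → 26.
H and L are unchanged.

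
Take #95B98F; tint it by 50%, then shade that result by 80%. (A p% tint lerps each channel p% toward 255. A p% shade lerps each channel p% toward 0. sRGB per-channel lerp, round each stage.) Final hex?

#282C28

#95B98F is rgb(149, 185, 143).
Lerp each channel 50% toward 255:
  R: 149 + 0.5×(255−149) = 149 + 53 = 202 → 202
  G: 185 + 0.5×(255−185) = 185 + 35 = 220 → 220
  B: 143 + 56 = 199 → 199
After the tint: rgb(202, 220, 199) = #CADCC7.
An 80% shade moves each channel 80% toward 0:
  R: 202 + 0.8×(0−202) = 202 − 161.6 = 40.4 → 40
  G: 220 + 0.8×(0−220) = 220 − 176 = 44 → 44
  B: 199 + 0.8×(0−199) = 199 − 159.2 = 39.8 → 40
rgb(40, 44, 40) = #282C28.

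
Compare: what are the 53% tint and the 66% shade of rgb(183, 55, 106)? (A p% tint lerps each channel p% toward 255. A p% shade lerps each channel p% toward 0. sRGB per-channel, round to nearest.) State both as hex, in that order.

#dda1b9, #3e1324

53% tint:
  R: 183 + 38.16 = 221.16 → 221
  G: 55 + 106 = 161 → 161
  B: 106 + 78.97 = 184.97 → 185
  → #dda1b9
66% shade:
  R: 183 − 120.78 = 62.22 → 62
  G: 55 + 0.66×(0−55) = 55 − 36.3 = 18.7 → 19
  B: 106 + 0.66×(0−106) = 106 − 69.96 = 36.04 → 36
  → #3e1324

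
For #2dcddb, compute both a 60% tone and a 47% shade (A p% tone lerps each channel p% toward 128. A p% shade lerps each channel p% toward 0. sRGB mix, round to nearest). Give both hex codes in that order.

#5f9fa4, #186d74

#2dcddb is rgb(45, 205, 219).
60% tone:
  R: 45 + 0.6×(128−45) = 45 + 49.8 = 94.8 → 95
  G: 205 + 0.6×(128−205) = 205 − 46.2 = 158.8 → 159
  B: 219 − 54.6 = 164.4 → 164
  → #5f9fa4
47% shade:
  R: 45 + 0.47×(0−45) = 45 − 21.15 = 23.85 → 24
  G: 205 + 0.47×(0−205) = 205 − 96.35 = 108.65 → 109
  B: 219 − 102.93 = 116.07 → 116
  → #186d74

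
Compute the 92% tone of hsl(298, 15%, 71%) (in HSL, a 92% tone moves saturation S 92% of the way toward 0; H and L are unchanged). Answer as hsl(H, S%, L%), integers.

S moves 92% from 15 toward 0: 15 − 13.8 = 1.2 → 1.
H and L are unchanged.

hsl(298, 1%, 71%)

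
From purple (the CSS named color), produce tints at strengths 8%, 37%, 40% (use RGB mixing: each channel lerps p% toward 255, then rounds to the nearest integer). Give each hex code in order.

CSS purple is rgb(128, 0, 128).
8%: (128 + 10.16 = 138.16→138, 0 + 20.4 = 20.4→20, 128 + 10.16 = 138.16→138) → #8A148A
37%: (128 + 46.99 = 174.99→175, 0 + 94.35 = 94.35→94, 128 + 46.99 = 174.99→175) → #AF5EAF
40%: (128 + 50.8 = 178.8→179, 0 + 102 = 102→102, 128 + 50.8 = 178.8→179) → #B366B3

#8A148A, #AF5EAF, #B366B3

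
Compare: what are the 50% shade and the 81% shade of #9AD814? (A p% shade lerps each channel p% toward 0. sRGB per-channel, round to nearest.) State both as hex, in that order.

#9AD814 is rgb(154, 216, 20).
50% shade:
  R: 154 − 77 = 77 → 77
  G: 216 + 0.5×(0−216) = 216 − 108 = 108 → 108
  B: 20 + 0.5×(0−20) = 20 − 10 = 10 → 10
  → #4D6C0A
81% shade:
  R: 154 − 124.74 = 29.26 → 29
  G: 216 + 0.81×(0−216) = 216 − 174.96 = 41.04 → 41
  B: 20 + 0.81×(0−20) = 20 − 16.2 = 3.8 → 4
  → #1D2904

#4D6C0A, #1D2904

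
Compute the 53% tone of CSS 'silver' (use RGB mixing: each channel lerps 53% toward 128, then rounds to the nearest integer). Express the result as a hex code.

#9E9E9E

CSS silver is rgb(192, 192, 192).
Lerp each channel 53% toward 128:
  R: 192 − 33.92 = 158.08 → 158
  G: 192 − 33.92 = 158.08 → 158
  B: 192 + 0.53×(128−192) = 192 − 33.92 = 158.08 → 158
rgb(158, 158, 158) = #9E9E9E.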